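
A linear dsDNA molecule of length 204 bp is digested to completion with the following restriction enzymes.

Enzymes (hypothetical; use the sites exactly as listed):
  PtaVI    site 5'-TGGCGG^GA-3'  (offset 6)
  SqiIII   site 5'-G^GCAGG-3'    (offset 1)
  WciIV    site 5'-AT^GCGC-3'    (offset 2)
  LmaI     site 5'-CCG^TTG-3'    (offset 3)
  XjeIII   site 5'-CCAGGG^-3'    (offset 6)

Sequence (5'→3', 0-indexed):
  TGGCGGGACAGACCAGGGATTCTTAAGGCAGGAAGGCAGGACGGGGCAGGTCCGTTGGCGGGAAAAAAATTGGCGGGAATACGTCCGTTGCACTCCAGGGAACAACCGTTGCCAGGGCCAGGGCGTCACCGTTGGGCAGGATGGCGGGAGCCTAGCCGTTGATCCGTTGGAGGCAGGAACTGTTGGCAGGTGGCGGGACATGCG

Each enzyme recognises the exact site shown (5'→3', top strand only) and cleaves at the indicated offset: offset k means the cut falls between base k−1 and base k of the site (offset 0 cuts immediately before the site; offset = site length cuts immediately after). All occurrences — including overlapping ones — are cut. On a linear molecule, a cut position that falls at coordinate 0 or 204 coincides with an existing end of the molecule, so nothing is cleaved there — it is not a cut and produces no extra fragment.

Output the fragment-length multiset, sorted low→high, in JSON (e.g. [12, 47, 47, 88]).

Site scan:
  PtaVI (TGGCGGGA, off=6): starts [0, 55, 70, 141, 190] → cuts [6, 61, 76, 147, 196]
  SqiIII (GGCAGG, off=1): starts [26, 34, 44, 134, 171, 184] → cuts [27, 35, 45, 135, 172, 185]
  WciIV (ATGCGC, off=2): no sites
  LmaI (CCGTTG, off=3): starts [51, 84, 105, 128, 155, 163] → cuts [54, 87, 108, 131, 158, 166]
  XjeIII (CCAGGG, off=6): starts [12, 94, 111, 117] → cuts [18, 100, 117, 123]

Pooled cuts: [6, 18, 27, 35, 45, 54, 61, 76, 87, 100, 108, 117, 123, 131, 135, 147, 158, 166, 172, 185, 196]

Fragments:
  [0,6): 6 bp
  [6,18): 12 bp
  [18,27): 9 bp
  [27,35): 8 bp
  [35,45): 10 bp
  [45,54): 9 bp
  [54,61): 7 bp
  [61,76): 15 bp
  [76,87): 11 bp
  [87,100): 13 bp
  [100,108): 8 bp
  [108,117): 9 bp
  [117,123): 6 bp
  [123,131): 8 bp
  [131,135): 4 bp
  [135,147): 12 bp
  [147,158): 11 bp
  [158,166): 8 bp
  [166,172): 6 bp
  [172,185): 13 bp
  [185,196): 11 bp
  [196,204): 8 bp

[4,6,6,6,7,8,8,8,8,8,9,9,9,10,11,11,11,12,12,13,13,15]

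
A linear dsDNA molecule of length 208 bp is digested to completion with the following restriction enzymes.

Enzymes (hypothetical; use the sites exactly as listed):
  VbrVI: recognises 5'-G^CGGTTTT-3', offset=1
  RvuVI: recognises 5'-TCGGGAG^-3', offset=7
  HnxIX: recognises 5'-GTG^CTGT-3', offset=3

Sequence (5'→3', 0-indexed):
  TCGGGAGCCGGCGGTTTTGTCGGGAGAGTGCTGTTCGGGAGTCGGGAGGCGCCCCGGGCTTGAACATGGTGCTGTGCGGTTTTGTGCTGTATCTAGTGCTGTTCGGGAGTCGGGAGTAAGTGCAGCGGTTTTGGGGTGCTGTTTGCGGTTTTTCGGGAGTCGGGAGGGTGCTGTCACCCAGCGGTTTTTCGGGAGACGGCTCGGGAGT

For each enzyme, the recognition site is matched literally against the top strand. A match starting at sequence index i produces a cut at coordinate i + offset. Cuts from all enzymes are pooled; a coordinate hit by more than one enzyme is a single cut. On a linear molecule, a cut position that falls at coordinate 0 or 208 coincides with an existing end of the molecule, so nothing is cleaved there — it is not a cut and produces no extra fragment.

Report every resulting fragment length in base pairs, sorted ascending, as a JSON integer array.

[1,4,4,4,5,7,7,7,7,7,9,10,11,11,11,12,12,13,14,14,15,23]

Per-enzyme occurrences:
  VbrVI (GCGGTTTT, off=1): starts [10, 75, 124, 144, 180] → cuts [11, 76, 125, 145, 181]
  RvuVI (TCGGGAG, off=7): starts [0, 19, 34, 41, 102, 109, 152, 159, 188, 200] → cuts [7, 26, 41, 48, 109, 116, 159, 166, 195, 207]
  HnxIX (GTGCTGT, off=3): starts [27, 68, 83, 95, 135, 167] → cuts [30, 71, 86, 98, 138, 170]

All cut coordinates (distinct, sorted): [7, 11, 26, 30, 41, 48, 71, 76, 86, 98, 109, 116, 125, 138, 145, 159, 166, 170, 181, 195, 207]

Fragments:
  [0,7): 7 bp
  [7,11): 4 bp
  [11,26): 15 bp
  [26,30): 4 bp
  [30,41): 11 bp
  [41,48): 7 bp
  [48,71): 23 bp
  [71,76): 5 bp
  [76,86): 10 bp
  [86,98): 12 bp
  [98,109): 11 bp
  [109,116): 7 bp
  [116,125): 9 bp
  [125,138): 13 bp
  [138,145): 7 bp
  [145,159): 14 bp
  [159,166): 7 bp
  [166,170): 4 bp
  [170,181): 11 bp
  [181,195): 14 bp
  [195,207): 12 bp
  [207,208): 1 bp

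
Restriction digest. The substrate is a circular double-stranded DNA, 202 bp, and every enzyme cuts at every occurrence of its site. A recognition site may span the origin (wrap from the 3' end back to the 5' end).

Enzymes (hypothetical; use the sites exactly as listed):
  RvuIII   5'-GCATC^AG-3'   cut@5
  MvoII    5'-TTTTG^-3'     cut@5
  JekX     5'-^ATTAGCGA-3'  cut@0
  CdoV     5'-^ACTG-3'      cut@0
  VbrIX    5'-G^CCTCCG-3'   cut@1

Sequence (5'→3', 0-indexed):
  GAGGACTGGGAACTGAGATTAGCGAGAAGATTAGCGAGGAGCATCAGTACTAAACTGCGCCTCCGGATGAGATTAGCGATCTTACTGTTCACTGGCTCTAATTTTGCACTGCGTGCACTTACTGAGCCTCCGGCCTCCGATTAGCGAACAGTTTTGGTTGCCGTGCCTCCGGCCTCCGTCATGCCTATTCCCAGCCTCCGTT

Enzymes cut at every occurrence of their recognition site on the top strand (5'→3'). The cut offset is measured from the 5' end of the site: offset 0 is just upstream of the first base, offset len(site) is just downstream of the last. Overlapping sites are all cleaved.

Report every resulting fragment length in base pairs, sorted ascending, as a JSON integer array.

[1,6,6,6,6,7,7,7,7,8,9,12,12,12,12,13,16,16,17,22]

Per-enzyme occurrences:
  RvuIII GCATCAG/5: at [40] ⇒ [45]
  MvoII TTTTG/5: at [101, 151] ⇒ [106, 156]
  JekX ATTAGCGA/0: at [17, 29, 71, 139] ⇒ [17, 29, 71, 139]
  CdoV ACTG/0: at [4, 11, 53, 83, 90, 107, 120] ⇒ [4, 11, 53, 83, 90, 107, 120]
  VbrIX GCCTCCG/1: at [58, 125, 132, 164, 171, 193] ⇒ [59, 126, 133, 165, 172, 194]

Pooled cuts: [4, 11, 17, 29, 45, 53, 59, 71, 83, 90, 106, 107, 120, 126, 133, 139, 156, 165, 172, 194]

Fragment lengths:
  4→11: 7 bp
  11→17: 6 bp
  17→29: 12 bp
  29→45: 16 bp
  45→53: 8 bp
  53→59: 6 bp
  59→71: 12 bp
  71→83: 12 bp
  83→90: 7 bp
  90→106: 16 bp
  106→107: 1 bp
  107→120: 13 bp
  120→126: 6 bp
  126→133: 7 bp
  133→139: 6 bp
  139→156: 17 bp
  156→165: 9 bp
  165→172: 7 bp
  172→194: 22 bp
  194→4 (wrap): 202-194+4 = 12 bp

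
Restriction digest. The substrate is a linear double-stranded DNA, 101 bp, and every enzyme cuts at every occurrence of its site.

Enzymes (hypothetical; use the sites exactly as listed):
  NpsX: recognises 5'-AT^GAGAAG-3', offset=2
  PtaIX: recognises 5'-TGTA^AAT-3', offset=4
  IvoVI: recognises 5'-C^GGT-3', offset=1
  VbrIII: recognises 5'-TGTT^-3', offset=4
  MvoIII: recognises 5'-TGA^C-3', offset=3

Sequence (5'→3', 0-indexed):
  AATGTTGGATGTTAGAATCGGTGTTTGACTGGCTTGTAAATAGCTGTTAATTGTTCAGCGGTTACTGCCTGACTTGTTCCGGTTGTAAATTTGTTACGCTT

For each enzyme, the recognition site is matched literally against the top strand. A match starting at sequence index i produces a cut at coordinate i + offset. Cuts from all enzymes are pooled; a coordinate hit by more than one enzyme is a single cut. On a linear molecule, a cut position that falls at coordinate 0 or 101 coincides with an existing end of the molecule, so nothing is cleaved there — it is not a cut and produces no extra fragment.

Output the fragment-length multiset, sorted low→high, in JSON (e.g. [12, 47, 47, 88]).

Scan for sites:
  NpsX (ATGAGAAG, off=2): no sites
  PtaIX TGTAAAT/4: at [34, 83] ⇒ [38, 87]
  IvoVI CGGT/1: at [18, 58, 79] ⇒ [19, 59, 80]
  VbrIII TGTT/4: at [2, 9, 21, 44, 51, 74, 91] ⇒ [6, 13, 25, 48, 55, 78, 95]
  MvoIII TGAC/3: at [25, 69] ⇒ [28, 72]

Pooled cuts: [6, 13, 19, 25, 28, 38, 48, 55, 59, 72, 78, 80, 87, 95]

Fragments:
  [0,6): 6 bp
  [6,13): 7 bp
  [13,19): 6 bp
  [19,25): 6 bp
  [25,28): 3 bp
  [28,38): 10 bp
  [38,48): 10 bp
  [48,55): 7 bp
  [55,59): 4 bp
  [59,72): 13 bp
  [72,78): 6 bp
  [78,80): 2 bp
  [80,87): 7 bp
  [87,95): 8 bp
  [95,101): 6 bp

[2,3,4,6,6,6,6,6,7,7,7,8,10,10,13]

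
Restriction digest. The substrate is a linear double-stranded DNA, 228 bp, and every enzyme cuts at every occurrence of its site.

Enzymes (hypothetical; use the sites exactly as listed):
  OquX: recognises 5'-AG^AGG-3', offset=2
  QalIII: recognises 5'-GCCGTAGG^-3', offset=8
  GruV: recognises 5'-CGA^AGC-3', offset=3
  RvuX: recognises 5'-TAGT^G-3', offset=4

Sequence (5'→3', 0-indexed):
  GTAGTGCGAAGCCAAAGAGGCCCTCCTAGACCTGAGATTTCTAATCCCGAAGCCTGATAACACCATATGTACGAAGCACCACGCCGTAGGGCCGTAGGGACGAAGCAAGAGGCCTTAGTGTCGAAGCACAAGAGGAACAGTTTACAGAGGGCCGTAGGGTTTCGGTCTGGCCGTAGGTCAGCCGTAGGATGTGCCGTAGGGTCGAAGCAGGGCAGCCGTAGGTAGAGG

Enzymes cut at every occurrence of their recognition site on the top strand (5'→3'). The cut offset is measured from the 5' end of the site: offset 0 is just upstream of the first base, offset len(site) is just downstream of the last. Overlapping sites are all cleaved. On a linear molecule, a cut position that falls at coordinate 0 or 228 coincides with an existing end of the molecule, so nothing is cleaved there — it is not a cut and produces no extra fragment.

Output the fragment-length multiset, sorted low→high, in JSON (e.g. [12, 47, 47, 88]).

Site scan:
  OquX (AGAGG, off=2): starts [15, 107, 130, 145, 223] → cuts [17, 109, 132, 147, 225]
  QalIII (GCCGTAGG, off=8): starts [82, 90, 150, 169, 180, 192, 214] → cuts [90, 98, 158, 177, 188, 200, 222]
  GruV (CGAAGC, off=3): starts [6, 47, 71, 100, 121, 202] → cuts [9, 50, 74, 103, 124, 205]
  RvuX (TAGTG, off=4): starts [1, 115] → cuts [5, 119]

All cut coordinates (distinct, sorted): [5, 9, 17, 50, 74, 90, 98, 103, 109, 119, 124, 132, 147, 158, 177, 188, 200, 205, 222, 225]

Fragment lengths:
  [0,5): 5 bp
  [5,9): 4 bp
  [9,17): 8 bp
  [17,50): 33 bp
  [50,74): 24 bp
  [74,90): 16 bp
  [90,98): 8 bp
  [98,103): 5 bp
  [103,109): 6 bp
  [109,119): 10 bp
  [119,124): 5 bp
  [124,132): 8 bp
  [132,147): 15 bp
  [147,158): 11 bp
  [158,177): 19 bp
  [177,188): 11 bp
  [188,200): 12 bp
  [200,205): 5 bp
  [205,222): 17 bp
  [222,225): 3 bp
  [225,228): 3 bp

[3,3,4,5,5,5,5,6,8,8,8,10,11,11,12,15,16,17,19,24,33]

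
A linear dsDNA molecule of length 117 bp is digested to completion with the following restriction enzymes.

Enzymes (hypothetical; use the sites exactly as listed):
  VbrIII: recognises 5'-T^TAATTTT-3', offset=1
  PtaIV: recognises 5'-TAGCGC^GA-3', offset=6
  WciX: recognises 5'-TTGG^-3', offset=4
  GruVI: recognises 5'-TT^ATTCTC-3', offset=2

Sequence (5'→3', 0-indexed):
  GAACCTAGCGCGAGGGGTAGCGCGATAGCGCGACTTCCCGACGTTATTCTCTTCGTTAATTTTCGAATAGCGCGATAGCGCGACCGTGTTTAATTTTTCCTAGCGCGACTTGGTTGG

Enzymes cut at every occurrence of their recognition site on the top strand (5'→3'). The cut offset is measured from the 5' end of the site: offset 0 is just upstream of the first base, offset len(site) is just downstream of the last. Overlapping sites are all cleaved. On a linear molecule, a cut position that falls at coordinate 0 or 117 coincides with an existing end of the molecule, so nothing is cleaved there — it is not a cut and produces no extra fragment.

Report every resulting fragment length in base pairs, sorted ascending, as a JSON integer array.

Scan for sites:
  VbrIII (TTAATTTT, off=1): starts [55, 89] → cuts [56, 90]
  PtaIV (TAGCGCGA, off=6): starts [5, 17, 25, 67, 75, 100] → cuts [11, 23, 31, 73, 81, 106]
  WciX (TTGG, off=4): starts [109, 113] → cuts [113] (position 117 is a terminus of the linear molecule — no cut)
  GruVI (TTATTCTC, off=2): starts [43] → cuts [45]

Pooled cuts: [11, 23, 31, 45, 56, 73, 81, 90, 106, 113]

Fragment lengths:
  [0,11): 11 bp
  [11,23): 12 bp
  [23,31): 8 bp
  [31,45): 14 bp
  [45,56): 11 bp
  [56,73): 17 bp
  [73,81): 8 bp
  [81,90): 9 bp
  [90,106): 16 bp
  [106,113): 7 bp
  [113,117): 4 bp

[4,7,8,8,9,11,11,12,14,16,17]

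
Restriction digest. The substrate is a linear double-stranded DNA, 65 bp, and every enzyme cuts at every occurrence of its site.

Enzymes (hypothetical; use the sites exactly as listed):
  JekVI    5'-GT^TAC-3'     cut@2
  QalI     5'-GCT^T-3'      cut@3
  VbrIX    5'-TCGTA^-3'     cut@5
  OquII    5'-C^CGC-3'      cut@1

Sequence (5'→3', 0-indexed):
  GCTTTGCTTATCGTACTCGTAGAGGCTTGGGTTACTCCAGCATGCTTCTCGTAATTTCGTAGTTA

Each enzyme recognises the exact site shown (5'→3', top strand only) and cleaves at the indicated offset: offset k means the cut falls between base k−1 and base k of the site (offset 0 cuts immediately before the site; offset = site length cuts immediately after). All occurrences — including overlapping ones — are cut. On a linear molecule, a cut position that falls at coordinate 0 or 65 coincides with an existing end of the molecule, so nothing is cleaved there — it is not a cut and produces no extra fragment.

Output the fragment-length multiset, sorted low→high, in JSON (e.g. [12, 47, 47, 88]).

Scan for sites:
  JekVI (GTTAC, off=2): starts [30] → cuts [32]
  QalI (GCTT, off=3): starts [0, 5, 24, 43] → cuts [3, 8, 27, 46]
  VbrIX (TCGTA, off=5): starts [10, 16, 48, 56] → cuts [15, 21, 53, 61]
  OquII (CCGC, off=1): no sites

Pooled cuts: [3, 8, 15, 21, 27, 32, 46, 53, 61]

Fragments:
  [0,3): 3 bp
  [3,8): 5 bp
  [8,15): 7 bp
  [15,21): 6 bp
  [21,27): 6 bp
  [27,32): 5 bp
  [32,46): 14 bp
  [46,53): 7 bp
  [53,61): 8 bp
  [61,65): 4 bp

[3,4,5,5,6,6,7,7,8,14]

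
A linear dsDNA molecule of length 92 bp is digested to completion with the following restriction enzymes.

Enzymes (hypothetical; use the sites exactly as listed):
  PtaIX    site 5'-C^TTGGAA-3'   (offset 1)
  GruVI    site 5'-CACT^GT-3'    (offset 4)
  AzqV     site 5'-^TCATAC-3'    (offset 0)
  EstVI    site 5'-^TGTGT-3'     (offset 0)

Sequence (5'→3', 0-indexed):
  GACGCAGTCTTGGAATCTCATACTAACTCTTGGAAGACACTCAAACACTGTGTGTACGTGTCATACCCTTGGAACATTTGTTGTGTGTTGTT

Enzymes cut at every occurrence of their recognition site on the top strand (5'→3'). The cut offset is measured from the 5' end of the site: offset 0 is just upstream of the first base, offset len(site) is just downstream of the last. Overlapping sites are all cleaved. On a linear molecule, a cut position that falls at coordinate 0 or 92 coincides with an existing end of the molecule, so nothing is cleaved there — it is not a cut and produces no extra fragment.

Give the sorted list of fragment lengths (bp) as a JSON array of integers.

Site scan:
  PtaIX CTTGGAA/1: at [8, 28, 67] ⇒ [9, 29, 68]
  GruVI CACTGT/4: at [45] ⇒ [49]
  AzqV TCATAC/0: at [17, 60] ⇒ [17, 60]
  EstVI TGTGT/0: at [48, 50, 81, 83] ⇒ [48, 50, 81, 83]

Pooled cuts: [9, 17, 29, 48, 49, 50, 60, 68, 81, 83]

Fragments:
  [0,9): 9 bp
  [9,17): 8 bp
  [17,29): 12 bp
  [29,48): 19 bp
  [48,49): 1 bp
  [49,50): 1 bp
  [50,60): 10 bp
  [60,68): 8 bp
  [68,81): 13 bp
  [81,83): 2 bp
  [83,92): 9 bp

[1,1,2,8,8,9,9,10,12,13,19]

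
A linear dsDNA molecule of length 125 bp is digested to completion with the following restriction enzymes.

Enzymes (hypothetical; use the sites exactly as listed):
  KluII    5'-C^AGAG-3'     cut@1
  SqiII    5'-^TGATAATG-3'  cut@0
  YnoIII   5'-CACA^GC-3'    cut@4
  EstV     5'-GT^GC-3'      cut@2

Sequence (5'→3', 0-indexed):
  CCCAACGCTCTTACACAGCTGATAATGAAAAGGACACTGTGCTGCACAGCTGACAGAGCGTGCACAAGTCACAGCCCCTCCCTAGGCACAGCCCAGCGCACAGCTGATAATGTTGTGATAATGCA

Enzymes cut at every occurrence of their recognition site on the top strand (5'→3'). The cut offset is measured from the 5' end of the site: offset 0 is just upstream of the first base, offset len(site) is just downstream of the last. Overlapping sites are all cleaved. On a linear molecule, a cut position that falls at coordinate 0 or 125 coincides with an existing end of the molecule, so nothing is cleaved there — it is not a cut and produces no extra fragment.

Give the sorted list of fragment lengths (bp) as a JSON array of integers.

[2,2,6,7,8,10,11,12,12,17,17,21]

Per-enzyme occurrences:
  KluII CAGAG/1: at [53] ⇒ [54]
  SqiII TGATAATG/0: at [19, 104, 115] ⇒ [19, 104, 115]
  YnoIII CACAGC/4: at [13, 44, 69, 86, 98] ⇒ [17, 48, 73, 90, 102]
  EstV GTGC/2: at [38, 59] ⇒ [40, 61]

Pooled cuts: [17, 19, 40, 48, 54, 61, 73, 90, 102, 104, 115]

Fragment lengths:
  [0,17): 17 bp
  [17,19): 2 bp
  [19,40): 21 bp
  [40,48): 8 bp
  [48,54): 6 bp
  [54,61): 7 bp
  [61,73): 12 bp
  [73,90): 17 bp
  [90,102): 12 bp
  [102,104): 2 bp
  [104,115): 11 bp
  [115,125): 10 bp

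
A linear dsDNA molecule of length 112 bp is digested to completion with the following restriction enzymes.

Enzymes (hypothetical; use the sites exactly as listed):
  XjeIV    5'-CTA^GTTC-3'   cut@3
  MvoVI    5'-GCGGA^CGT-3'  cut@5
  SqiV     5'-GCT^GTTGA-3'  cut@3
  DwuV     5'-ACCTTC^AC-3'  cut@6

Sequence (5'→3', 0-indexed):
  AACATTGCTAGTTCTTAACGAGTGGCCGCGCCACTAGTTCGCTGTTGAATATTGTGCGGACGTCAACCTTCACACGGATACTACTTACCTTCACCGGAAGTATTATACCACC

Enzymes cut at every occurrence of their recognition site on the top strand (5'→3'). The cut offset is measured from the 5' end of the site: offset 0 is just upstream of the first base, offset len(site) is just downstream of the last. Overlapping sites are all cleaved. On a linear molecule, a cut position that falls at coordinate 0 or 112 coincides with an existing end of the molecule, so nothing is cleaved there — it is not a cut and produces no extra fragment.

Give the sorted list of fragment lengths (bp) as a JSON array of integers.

Scan for sites:
  XjeIV CTAGTTC/3: at [7, 33] ⇒ [10, 36]
  MvoVI GCGGACGT/5: at [55] ⇒ [60]
  SqiV GCTGTTGA/3: at [40] ⇒ [43]
  DwuV ACCTTCAC/6: at [65, 86] ⇒ [71, 92]

All cut coordinates (distinct, sorted): [10, 36, 43, 60, 71, 92]

Fragment lengths:
  [0,10): 10 bp
  [10,36): 26 bp
  [36,43): 7 bp
  [43,60): 17 bp
  [60,71): 11 bp
  [71,92): 21 bp
  [92,112): 20 bp

[7,10,11,17,20,21,26]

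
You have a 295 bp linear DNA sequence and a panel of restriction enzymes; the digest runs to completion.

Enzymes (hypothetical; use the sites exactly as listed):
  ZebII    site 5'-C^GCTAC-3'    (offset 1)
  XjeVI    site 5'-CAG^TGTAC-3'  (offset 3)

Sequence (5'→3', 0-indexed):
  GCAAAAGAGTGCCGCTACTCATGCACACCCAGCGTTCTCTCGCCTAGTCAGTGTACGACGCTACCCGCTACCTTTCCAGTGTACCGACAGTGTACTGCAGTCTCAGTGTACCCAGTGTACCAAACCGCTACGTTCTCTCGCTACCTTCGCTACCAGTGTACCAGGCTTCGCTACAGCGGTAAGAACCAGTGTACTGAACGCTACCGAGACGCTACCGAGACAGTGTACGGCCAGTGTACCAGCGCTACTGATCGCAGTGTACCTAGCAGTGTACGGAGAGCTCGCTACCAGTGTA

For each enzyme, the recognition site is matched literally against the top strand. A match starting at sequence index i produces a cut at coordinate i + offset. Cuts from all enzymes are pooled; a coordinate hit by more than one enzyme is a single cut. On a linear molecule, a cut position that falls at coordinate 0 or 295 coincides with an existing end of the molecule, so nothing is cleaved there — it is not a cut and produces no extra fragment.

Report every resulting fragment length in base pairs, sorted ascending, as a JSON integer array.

[7,8,8,9,9,9,10,11,11,11,11,12,12,13,13,13,13,13,14,14,16,20,38]

Scan for sites:
  ZebII CGCTAC/1: at [12, 58, 65, 125, 138, 147, 168, 198, 209, 242, 282] ⇒ [13, 59, 66, 126, 139, 148, 169, 199, 210, 243, 283]
  XjeVI CAGTGTAC/3: at [48, 76, 87, 103, 112, 153, 186, 220, 231, 254, 266] ⇒ [51, 79, 90, 106, 115, 156, 189, 223, 234, 257, 269]

All cut coordinates (distinct, sorted): [13, 51, 59, 66, 79, 90, 106, 115, 126, 139, 148, 156, 169, 189, 199, 210, 223, 234, 243, 257, 269, 283]

Fragments:
  [0,13): 13 bp
  [13,51): 38 bp
  [51,59): 8 bp
  [59,66): 7 bp
  [66,79): 13 bp
  [79,90): 11 bp
  [90,106): 16 bp
  [106,115): 9 bp
  [115,126): 11 bp
  [126,139): 13 bp
  [139,148): 9 bp
  [148,156): 8 bp
  [156,169): 13 bp
  [169,189): 20 bp
  [189,199): 10 bp
  [199,210): 11 bp
  [210,223): 13 bp
  [223,234): 11 bp
  [234,243): 9 bp
  [243,257): 14 bp
  [257,269): 12 bp
  [269,283): 14 bp
  [283,295): 12 bp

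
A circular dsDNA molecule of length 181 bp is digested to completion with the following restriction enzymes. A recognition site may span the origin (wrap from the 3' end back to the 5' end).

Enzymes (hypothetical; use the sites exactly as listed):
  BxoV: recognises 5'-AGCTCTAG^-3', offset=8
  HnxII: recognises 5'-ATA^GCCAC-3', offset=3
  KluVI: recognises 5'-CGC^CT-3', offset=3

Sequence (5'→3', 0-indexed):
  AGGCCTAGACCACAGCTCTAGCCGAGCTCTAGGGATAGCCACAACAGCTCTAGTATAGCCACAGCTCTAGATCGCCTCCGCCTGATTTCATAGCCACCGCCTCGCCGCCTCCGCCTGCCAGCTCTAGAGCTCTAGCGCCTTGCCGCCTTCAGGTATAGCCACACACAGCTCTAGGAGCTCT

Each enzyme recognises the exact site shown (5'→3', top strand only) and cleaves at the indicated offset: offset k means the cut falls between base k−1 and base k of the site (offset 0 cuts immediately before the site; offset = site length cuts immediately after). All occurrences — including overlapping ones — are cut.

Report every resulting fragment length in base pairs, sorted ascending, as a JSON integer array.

[3,4,5,5,6,6,8,8,8,8,9,11,11,11,13,13,16,17,19]

Per-enzyme occurrences:
  BxoV (AGCTCTAG, off=8): starts [13, 24, 45, 62, 119, 127, 166, 175] → cuts [2, 21, 32, 53, 70, 127, 135, 174]
  HnxII (ATAGCCAC, off=3): starts [34, 54, 89, 154] → cuts [37, 57, 92, 157]
  KluVI (CGCCT, off=3): starts [72, 78, 97, 105, 111, 135, 143] → cuts [75, 81, 100, 108, 114, 138, 146]

Pooled cuts: [2, 21, 32, 37, 53, 57, 70, 75, 81, 92, 100, 108, 114, 127, 135, 138, 146, 157, 174]

Fragment lengths:
  2→21: 19 bp
  21→32: 11 bp
  32→37: 5 bp
  37→53: 16 bp
  53→57: 4 bp
  57→70: 13 bp
  70→75: 5 bp
  75→81: 6 bp
  81→92: 11 bp
  92→100: 8 bp
  100→108: 8 bp
  108→114: 6 bp
  114→127: 13 bp
  127→135: 8 bp
  135→138: 3 bp
  138→146: 8 bp
  146→157: 11 bp
  157→174: 17 bp
  174→2 (wrap): 181-174+2 = 9 bp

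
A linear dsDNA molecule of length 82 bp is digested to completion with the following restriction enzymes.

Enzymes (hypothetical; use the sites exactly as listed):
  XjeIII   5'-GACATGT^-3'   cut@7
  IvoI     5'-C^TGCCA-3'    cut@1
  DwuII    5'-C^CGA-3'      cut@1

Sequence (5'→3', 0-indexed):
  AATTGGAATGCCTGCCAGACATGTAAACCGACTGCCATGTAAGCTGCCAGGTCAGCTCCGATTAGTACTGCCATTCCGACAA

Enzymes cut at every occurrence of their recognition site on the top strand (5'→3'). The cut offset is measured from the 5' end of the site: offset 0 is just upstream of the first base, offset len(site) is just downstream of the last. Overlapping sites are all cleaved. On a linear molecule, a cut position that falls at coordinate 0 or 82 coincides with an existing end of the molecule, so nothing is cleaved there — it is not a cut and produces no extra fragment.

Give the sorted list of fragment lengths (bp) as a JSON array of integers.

Site scan:
  XjeIII (GACATGT, off=7): starts [17] → cuts [24]
  IvoI (CTGCCA, off=1): starts [11, 31, 43, 67] → cuts [12, 32, 44, 68]
  DwuII (CCGA, off=1): starts [27, 57, 75] → cuts [28, 58, 76]

Pooled cuts: [12, 24, 28, 32, 44, 58, 68, 76]

Fragment lengths:
  [0,12): 12 bp
  [12,24): 12 bp
  [24,28): 4 bp
  [28,32): 4 bp
  [32,44): 12 bp
  [44,58): 14 bp
  [58,68): 10 bp
  [68,76): 8 bp
  [76,82): 6 bp

[4,4,6,8,10,12,12,12,14]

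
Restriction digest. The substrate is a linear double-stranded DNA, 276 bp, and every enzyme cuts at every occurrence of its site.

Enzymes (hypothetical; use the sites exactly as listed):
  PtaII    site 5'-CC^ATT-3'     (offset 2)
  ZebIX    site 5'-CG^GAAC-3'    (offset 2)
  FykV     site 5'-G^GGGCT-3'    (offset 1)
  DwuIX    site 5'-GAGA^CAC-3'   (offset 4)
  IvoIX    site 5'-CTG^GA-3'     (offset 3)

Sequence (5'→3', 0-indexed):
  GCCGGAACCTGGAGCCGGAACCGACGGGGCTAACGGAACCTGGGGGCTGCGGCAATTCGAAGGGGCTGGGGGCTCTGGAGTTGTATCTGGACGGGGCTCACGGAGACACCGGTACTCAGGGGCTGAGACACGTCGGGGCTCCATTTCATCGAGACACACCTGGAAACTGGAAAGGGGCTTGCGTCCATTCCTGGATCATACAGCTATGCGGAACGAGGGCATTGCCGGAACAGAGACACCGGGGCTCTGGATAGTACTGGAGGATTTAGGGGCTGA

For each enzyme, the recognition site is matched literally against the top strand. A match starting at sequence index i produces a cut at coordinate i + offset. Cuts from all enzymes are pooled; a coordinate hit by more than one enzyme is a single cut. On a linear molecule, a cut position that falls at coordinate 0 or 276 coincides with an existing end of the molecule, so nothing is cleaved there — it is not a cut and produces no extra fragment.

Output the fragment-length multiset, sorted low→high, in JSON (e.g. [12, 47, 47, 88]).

[4,4,5,5,6,7,7,7,7,7,7,7,8,8,8,8,9,9,9,9,10,10,12,12,12,13,13,17,17,19]

Scan for sites:
  PtaII (CCATT, off=2): starts [140, 184] → cuts [142, 186]
  ZebIX (CGGAAC, off=2): starts [2, 15, 33, 208, 225] → cuts [4, 17, 35, 210, 227]
  FykV (GGGGCT, off=1): starts [25, 42, 61, 68, 92, 118, 134, 173, 240, 268] → cuts [26, 43, 62, 69, 93, 119, 135, 174, 241, 269]
  DwuIX (GAGACAC, off=4): starts [102, 124, 150, 232] → cuts [106, 128, 154, 236]
  IvoIX (CTGGA, off=3): starts [8, 74, 86, 159, 166, 190, 246, 256] → cuts [11, 77, 89, 162, 169, 193, 249, 259]

All cut coordinates (distinct, sorted): [4, 11, 17, 26, 35, 43, 62, 69, 77, 89, 93, 106, 119, 128, 135, 142, 154, 162, 169, 174, 186, 193, 210, 227, 236, 241, 249, 259, 269]

Fragments:
  [0,4): 4 bp
  [4,11): 7 bp
  [11,17): 6 bp
  [17,26): 9 bp
  [26,35): 9 bp
  [35,43): 8 bp
  [43,62): 19 bp
  [62,69): 7 bp
  [69,77): 8 bp
  [77,89): 12 bp
  [89,93): 4 bp
  [93,106): 13 bp
  [106,119): 13 bp
  [119,128): 9 bp
  [128,135): 7 bp
  [135,142): 7 bp
  [142,154): 12 bp
  [154,162): 8 bp
  [162,169): 7 bp
  [169,174): 5 bp
  [174,186): 12 bp
  [186,193): 7 bp
  [193,210): 17 bp
  [210,227): 17 bp
  [227,236): 9 bp
  [236,241): 5 bp
  [241,249): 8 bp
  [249,259): 10 bp
  [259,269): 10 bp
  [269,276): 7 bp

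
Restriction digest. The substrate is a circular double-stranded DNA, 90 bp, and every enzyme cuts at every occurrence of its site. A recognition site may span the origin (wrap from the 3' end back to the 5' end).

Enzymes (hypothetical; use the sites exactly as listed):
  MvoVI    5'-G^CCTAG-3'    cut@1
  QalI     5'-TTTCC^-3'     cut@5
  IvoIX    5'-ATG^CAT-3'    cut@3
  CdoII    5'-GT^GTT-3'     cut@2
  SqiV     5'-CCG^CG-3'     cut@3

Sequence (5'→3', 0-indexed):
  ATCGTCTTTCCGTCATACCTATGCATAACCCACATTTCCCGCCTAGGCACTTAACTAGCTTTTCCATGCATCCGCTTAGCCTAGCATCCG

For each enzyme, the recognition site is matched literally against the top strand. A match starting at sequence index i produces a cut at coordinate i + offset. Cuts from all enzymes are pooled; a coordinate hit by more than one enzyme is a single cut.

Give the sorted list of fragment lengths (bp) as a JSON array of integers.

Scan for sites:
  MvoVI (GCCTAG, off=1): starts [40, 78] → cuts [41, 79]
  QalI (TTTCC, off=5): starts [6, 34, 60] → cuts [11, 39, 65]
  IvoIX (ATGCAT, off=3): starts [20, 65] → cuts [23, 68]
  CdoII (GTGTT, off=2): no sites
  SqiV (CCGCG, off=3): no sites

Pooled cuts: [11, 23, 39, 41, 65, 68, 79]

Fragment lengths:
  11→23: 12 bp
  23→39: 16 bp
  39→41: 2 bp
  41→65: 24 bp
  65→68: 3 bp
  68→79: 11 bp
  79→11 (wrap): 90-79+11 = 22 bp

[2,3,11,12,16,22,24]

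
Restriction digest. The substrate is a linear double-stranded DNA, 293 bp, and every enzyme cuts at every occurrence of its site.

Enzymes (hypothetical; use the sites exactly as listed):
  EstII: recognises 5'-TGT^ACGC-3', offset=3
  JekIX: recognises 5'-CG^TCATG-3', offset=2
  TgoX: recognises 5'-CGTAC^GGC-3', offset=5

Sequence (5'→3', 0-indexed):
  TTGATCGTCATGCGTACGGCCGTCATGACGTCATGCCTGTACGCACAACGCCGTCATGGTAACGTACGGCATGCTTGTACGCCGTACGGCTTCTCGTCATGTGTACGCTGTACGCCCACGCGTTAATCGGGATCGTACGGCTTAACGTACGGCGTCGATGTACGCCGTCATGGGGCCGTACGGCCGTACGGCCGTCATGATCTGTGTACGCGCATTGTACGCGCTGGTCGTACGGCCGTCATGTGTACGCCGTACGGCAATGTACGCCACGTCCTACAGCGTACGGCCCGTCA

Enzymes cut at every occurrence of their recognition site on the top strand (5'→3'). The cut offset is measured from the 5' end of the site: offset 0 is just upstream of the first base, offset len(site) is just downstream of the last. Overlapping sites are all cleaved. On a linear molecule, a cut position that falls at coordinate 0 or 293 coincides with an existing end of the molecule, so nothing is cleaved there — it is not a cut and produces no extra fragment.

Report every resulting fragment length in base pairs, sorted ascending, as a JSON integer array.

[5,5,5,6,7,7,8,8,8,8,8,9,9,9,9,10,10,11,11,11,12,13,13,14,14,15,21,27]

Per-enzyme occurrences:
  EstII TGTACGC/3: at [37, 75, 101, 108, 158, 204, 215, 243, 260] ⇒ [40, 78, 104, 111, 161, 207, 218, 246, 263]
  JekIX CGTCATG/2: at [5, 20, 28, 51, 94, 165, 192, 236] ⇒ [7, 22, 30, 53, 96, 167, 194, 238]
  TgoX CGTACGGC/5: at [12, 62, 82, 133, 145, 176, 184, 228, 250, 279] ⇒ [17, 67, 87, 138, 150, 181, 189, 233, 255, 284]

Pooled cuts: [7, 17, 22, 30, 40, 53, 67, 78, 87, 96, 104, 111, 138, 150, 161, 167, 181, 189, 194, 207, 218, 233, 238, 246, 255, 263, 284]

Fragments:
  [0,7): 7 bp
  [7,17): 10 bp
  [17,22): 5 bp
  [22,30): 8 bp
  [30,40): 10 bp
  [40,53): 13 bp
  [53,67): 14 bp
  [67,78): 11 bp
  [78,87): 9 bp
  [87,96): 9 bp
  [96,104): 8 bp
  [104,111): 7 bp
  [111,138): 27 bp
  [138,150): 12 bp
  [150,161): 11 bp
  [161,167): 6 bp
  [167,181): 14 bp
  [181,189): 8 bp
  [189,194): 5 bp
  [194,207): 13 bp
  [207,218): 11 bp
  [218,233): 15 bp
  [233,238): 5 bp
  [238,246): 8 bp
  [246,255): 9 bp
  [255,263): 8 bp
  [263,284): 21 bp
  [284,293): 9 bp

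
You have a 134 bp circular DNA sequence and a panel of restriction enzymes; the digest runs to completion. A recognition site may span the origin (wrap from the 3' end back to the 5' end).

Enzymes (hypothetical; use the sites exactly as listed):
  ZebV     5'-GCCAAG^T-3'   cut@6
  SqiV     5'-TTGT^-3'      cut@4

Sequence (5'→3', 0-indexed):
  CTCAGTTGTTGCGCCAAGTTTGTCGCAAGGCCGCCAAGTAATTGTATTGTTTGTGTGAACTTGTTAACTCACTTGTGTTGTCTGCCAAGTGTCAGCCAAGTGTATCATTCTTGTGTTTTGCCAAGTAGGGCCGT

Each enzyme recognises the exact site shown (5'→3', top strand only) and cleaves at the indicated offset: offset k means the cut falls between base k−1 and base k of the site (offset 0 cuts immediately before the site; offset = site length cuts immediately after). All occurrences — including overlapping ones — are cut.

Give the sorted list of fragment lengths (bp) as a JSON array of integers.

[4,5,5,5,7,8,9,10,11,11,12,14,15,18]

Site scan:
  ZebV (GCCAAGT, off=6): starts [12, 32, 83, 94, 119] → cuts [18, 38, 89, 100, 125]
  SqiV (TTGT, off=4): starts [5, 19, 41, 46, 50, 60, 72, 77, 110] → cuts [9, 23, 45, 50, 54, 64, 76, 81, 114]

Pooled cuts: [9, 18, 23, 38, 45, 50, 54, 64, 76, 81, 89, 100, 114, 125]

Fragments:
  9→18: 9 bp
  18→23: 5 bp
  23→38: 15 bp
  38→45: 7 bp
  45→50: 5 bp
  50→54: 4 bp
  54→64: 10 bp
  64→76: 12 bp
  76→81: 5 bp
  81→89: 8 bp
  89→100: 11 bp
  100→114: 14 bp
  114→125: 11 bp
  125→9 (wrap): 134-125+9 = 18 bp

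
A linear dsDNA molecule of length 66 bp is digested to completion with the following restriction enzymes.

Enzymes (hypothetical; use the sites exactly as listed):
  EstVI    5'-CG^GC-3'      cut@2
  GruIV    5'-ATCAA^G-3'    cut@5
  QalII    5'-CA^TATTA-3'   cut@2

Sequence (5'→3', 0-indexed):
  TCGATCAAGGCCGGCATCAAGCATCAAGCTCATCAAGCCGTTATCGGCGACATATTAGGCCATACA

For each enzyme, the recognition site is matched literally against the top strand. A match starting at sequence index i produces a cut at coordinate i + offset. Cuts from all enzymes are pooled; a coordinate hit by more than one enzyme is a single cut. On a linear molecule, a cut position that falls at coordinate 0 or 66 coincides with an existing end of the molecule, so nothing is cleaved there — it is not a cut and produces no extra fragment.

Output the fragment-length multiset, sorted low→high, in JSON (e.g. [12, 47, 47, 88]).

[5,6,7,7,8,9,10,14]

Per-enzyme occurrences:
  EstVI CGGC/2: at [11, 44] ⇒ [13, 46]
  GruIV ATCAAG/5: at [3, 15, 22, 31] ⇒ [8, 20, 27, 36]
  QalII CATATTA/2: at [50] ⇒ [52]

Pooled cuts: [8, 13, 20, 27, 36, 46, 52]

Fragment lengths:
  [0,8): 8 bp
  [8,13): 5 bp
  [13,20): 7 bp
  [20,27): 7 bp
  [27,36): 9 bp
  [36,46): 10 bp
  [46,52): 6 bp
  [52,66): 14 bp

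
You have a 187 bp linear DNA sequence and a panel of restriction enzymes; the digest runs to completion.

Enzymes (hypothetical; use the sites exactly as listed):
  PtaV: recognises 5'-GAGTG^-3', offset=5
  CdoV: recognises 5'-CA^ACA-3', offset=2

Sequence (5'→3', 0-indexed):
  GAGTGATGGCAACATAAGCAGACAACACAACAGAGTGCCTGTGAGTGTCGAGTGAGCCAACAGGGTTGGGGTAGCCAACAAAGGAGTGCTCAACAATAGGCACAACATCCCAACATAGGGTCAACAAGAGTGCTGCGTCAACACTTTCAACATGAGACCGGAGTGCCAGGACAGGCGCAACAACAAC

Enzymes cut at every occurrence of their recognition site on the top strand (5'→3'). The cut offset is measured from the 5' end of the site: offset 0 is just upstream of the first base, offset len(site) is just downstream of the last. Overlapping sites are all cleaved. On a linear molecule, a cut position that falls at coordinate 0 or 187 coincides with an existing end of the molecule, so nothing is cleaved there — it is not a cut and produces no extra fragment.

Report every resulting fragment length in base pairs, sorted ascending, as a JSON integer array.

[3,4,5,5,5,5,6,7,8,8,8,9,9,10,11,11,12,13,14,16,18]

Site scan:
  PtaV (GAGTG, off=5): starts [0, 32, 42, 49, 83, 127, 160] → cuts [5, 37, 47, 54, 88, 132, 165]
  CdoV (CAACA, off=2): starts [9, 22, 27, 57, 75, 90, 102, 110, 121, 138, 147, 177, 180] → cuts [11, 24, 29, 59, 77, 92, 104, 112, 123, 140, 149, 179, 182]

Pooled cuts: [5, 11, 24, 29, 37, 47, 54, 59, 77, 88, 92, 104, 112, 123, 132, 140, 149, 165, 179, 182]

Fragments:
  [0,5): 5 bp
  [5,11): 6 bp
  [11,24): 13 bp
  [24,29): 5 bp
  [29,37): 8 bp
  [37,47): 10 bp
  [47,54): 7 bp
  [54,59): 5 bp
  [59,77): 18 bp
  [77,88): 11 bp
  [88,92): 4 bp
  [92,104): 12 bp
  [104,112): 8 bp
  [112,123): 11 bp
  [123,132): 9 bp
  [132,140): 8 bp
  [140,149): 9 bp
  [149,165): 16 bp
  [165,179): 14 bp
  [179,182): 3 bp
  [182,187): 5 bp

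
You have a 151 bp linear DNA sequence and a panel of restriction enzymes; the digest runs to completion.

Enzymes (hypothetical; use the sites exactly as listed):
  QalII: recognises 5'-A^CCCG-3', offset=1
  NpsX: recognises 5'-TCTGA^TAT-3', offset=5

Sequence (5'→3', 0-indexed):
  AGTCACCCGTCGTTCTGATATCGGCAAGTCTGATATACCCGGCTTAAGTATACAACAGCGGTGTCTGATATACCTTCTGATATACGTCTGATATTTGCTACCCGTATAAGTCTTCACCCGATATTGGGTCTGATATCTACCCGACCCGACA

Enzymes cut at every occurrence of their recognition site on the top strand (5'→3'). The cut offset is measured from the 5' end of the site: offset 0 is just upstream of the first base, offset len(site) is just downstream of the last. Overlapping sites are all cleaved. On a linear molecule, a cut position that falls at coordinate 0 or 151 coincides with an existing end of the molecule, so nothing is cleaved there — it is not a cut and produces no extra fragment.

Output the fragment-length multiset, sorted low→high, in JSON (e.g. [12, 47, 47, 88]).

Site scan:
  QalII ACCCG/1: at [4, 36, 99, 115, 138, 143] ⇒ [5, 37, 100, 116, 139, 144]
  NpsX TCTGATAT/5: at [13, 28, 63, 75, 86, 128] ⇒ [18, 33, 68, 80, 91, 133]

All cut coordinates (distinct, sorted): [5, 18, 33, 37, 68, 80, 91, 100, 116, 133, 139, 144]

Fragment lengths:
  [0,5): 5 bp
  [5,18): 13 bp
  [18,33): 15 bp
  [33,37): 4 bp
  [37,68): 31 bp
  [68,80): 12 bp
  [80,91): 11 bp
  [91,100): 9 bp
  [100,116): 16 bp
  [116,133): 17 bp
  [133,139): 6 bp
  [139,144): 5 bp
  [144,151): 7 bp

[4,5,5,6,7,9,11,12,13,15,16,17,31]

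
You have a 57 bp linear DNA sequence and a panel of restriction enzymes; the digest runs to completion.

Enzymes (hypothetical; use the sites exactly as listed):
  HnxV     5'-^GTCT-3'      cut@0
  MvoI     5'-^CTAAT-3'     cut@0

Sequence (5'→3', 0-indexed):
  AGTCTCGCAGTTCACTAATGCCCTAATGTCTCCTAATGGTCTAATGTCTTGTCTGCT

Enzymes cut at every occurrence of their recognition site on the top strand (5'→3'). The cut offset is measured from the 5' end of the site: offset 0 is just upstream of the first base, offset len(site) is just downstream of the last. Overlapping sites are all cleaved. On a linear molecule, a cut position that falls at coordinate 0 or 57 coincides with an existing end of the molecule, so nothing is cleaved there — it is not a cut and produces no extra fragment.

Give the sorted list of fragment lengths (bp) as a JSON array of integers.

[1,2,5,5,5,5,6,7,8,13]

Per-enzyme occurrences:
  HnxV (GTCT, off=0): starts [1, 27, 38, 45, 50] → cuts [1, 27, 38, 45, 50]
  MvoI (CTAAT, off=0): starts [14, 22, 32, 40] → cuts [14, 22, 32, 40]

Pooled cuts: [1, 14, 22, 27, 32, 38, 40, 45, 50]

Fragment lengths:
  [0,1): 1 bp
  [1,14): 13 bp
  [14,22): 8 bp
  [22,27): 5 bp
  [27,32): 5 bp
  [32,38): 6 bp
  [38,40): 2 bp
  [40,45): 5 bp
  [45,50): 5 bp
  [50,57): 7 bp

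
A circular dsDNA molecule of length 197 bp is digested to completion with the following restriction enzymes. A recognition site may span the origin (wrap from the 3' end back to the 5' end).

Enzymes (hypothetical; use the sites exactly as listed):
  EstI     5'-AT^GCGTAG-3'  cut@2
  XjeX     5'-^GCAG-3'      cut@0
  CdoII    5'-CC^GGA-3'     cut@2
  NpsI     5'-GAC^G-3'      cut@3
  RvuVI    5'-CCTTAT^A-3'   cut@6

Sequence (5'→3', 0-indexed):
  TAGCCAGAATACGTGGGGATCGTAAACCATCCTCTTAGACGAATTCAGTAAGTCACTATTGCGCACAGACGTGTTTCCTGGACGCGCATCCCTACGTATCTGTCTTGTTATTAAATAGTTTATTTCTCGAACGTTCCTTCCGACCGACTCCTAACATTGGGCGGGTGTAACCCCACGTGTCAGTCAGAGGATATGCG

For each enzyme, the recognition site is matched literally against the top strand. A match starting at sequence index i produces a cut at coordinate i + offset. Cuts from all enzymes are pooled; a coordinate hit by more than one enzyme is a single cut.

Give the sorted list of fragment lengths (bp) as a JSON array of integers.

Site scan:
  EstI ATGCGTAG/2: at [192] ⇒ [194]
  XjeX (GCAG, off=0): no sites
  CdoII (CCGGA, off=2): no sites
  NpsI GACG/3: at [37, 67, 80] ⇒ [40, 70, 83]
  RvuVI (CCTTATA, off=6): no sites

All cut coordinates (distinct, sorted): [40, 70, 83, 194]

Fragment lengths:
  40→70: 30 bp
  70→83: 13 bp
  83→194: 111 bp
  194→40 (wrap): 197-194+40 = 43 bp

[13,30,43,111]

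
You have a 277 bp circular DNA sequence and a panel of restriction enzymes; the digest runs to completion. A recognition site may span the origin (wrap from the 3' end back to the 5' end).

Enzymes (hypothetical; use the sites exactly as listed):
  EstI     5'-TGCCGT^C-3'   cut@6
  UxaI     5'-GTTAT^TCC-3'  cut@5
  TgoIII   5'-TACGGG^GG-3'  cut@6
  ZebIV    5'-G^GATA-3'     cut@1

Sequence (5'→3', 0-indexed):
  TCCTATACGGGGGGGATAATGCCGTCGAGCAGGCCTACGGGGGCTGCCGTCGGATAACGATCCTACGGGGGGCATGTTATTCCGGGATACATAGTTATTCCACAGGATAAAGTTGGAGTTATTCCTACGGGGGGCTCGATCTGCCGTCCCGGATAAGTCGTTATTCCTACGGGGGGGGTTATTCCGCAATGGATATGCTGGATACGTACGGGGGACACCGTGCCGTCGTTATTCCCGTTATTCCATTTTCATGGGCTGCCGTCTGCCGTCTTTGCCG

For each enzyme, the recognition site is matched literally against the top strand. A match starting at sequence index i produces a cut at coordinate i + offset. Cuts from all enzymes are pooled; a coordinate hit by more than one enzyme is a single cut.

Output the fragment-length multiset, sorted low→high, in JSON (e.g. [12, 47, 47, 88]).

Per-enzyme occurrences:
  EstI TGCCGTC/6: at [19, 44, 141, 220, 256, 263, 272] ⇒ [1, 25, 50, 147, 226, 262, 269]
  UxaI GTTATTCC/5: at [75, 93, 117, 159, 177, 227, 236] ⇒ [80, 98, 122, 164, 182, 232, 241]
  TgoIII TACGGGGG/6: at [5, 35, 63, 125, 167, 206] ⇒ [11, 41, 69, 131, 173, 212]
  ZebIV GGATA/1: at [13, 51, 84, 104, 150, 190, 199] ⇒ [14, 52, 85, 105, 151, 191, 200]

Pooled cuts: [1, 11, 14, 25, 41, 50, 52, 69, 80, 85, 98, 105, 122, 131, 147, 151, 164, 173, 182, 191, 200, 212, 226, 232, 241, 262, 269]

Fragment lengths:
  1→11: 10 bp
  11→14: 3 bp
  14→25: 11 bp
  25→41: 16 bp
  41→50: 9 bp
  50→52: 2 bp
  52→69: 17 bp
  69→80: 11 bp
  80→85: 5 bp
  85→98: 13 bp
  98→105: 7 bp
  105→122: 17 bp
  122→131: 9 bp
  131→147: 16 bp
  147→151: 4 bp
  151→164: 13 bp
  164→173: 9 bp
  173→182: 9 bp
  182→191: 9 bp
  191→200: 9 bp
  200→212: 12 bp
  212→226: 14 bp
  226→232: 6 bp
  232→241: 9 bp
  241→262: 21 bp
  262→269: 7 bp
  269→1 (wrap): 277-269+1 = 9 bp

[2,3,4,5,6,7,7,9,9,9,9,9,9,9,9,10,11,11,12,13,13,14,16,16,17,17,21]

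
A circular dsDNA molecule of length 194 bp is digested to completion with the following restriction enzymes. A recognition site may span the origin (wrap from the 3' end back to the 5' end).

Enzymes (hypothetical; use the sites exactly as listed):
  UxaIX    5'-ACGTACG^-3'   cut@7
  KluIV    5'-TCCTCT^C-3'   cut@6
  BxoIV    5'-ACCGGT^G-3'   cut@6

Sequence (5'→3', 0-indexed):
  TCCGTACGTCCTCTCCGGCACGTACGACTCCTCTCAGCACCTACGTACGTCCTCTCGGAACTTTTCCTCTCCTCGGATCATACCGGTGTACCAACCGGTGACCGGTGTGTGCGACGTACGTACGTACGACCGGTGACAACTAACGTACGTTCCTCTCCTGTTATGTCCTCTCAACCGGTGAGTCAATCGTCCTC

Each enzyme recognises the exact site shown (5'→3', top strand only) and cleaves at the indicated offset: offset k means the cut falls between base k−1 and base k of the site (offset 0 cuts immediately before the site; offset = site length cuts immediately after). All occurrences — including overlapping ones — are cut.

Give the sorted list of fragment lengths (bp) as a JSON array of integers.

Site scan:
  UxaIX (ACGTACG, off=7): starts [19, 42, 113, 117, 121, 142] → cuts [26, 49, 120, 124, 128, 149]
  KluIV (TCCTCTC, off=6): starts [8, 28, 49, 64, 150, 165, 189] → cuts [1, 14, 34, 55, 70, 156, 171]
  BxoIV (ACCGGTG, off=6): starts [81, 93, 100, 128, 173] → cuts [87, 99, 106, 134, 179]

All cut coordinates (distinct, sorted): [1, 14, 26, 34, 49, 55, 70, 87, 99, 106, 120, 124, 128, 134, 149, 156, 171, 179]

Fragment lengths:
  1→14: 13 bp
  14→26: 12 bp
  26→34: 8 bp
  34→49: 15 bp
  49→55: 6 bp
  55→70: 15 bp
  70→87: 17 bp
  87→99: 12 bp
  99→106: 7 bp
  106→120: 14 bp
  120→124: 4 bp
  124→128: 4 bp
  128→134: 6 bp
  134→149: 15 bp
  149→156: 7 bp
  156→171: 15 bp
  171→179: 8 bp
  179→1 (wrap): 194-179+1 = 16 bp

[4,4,6,6,7,7,8,8,12,12,13,14,15,15,15,15,16,17]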